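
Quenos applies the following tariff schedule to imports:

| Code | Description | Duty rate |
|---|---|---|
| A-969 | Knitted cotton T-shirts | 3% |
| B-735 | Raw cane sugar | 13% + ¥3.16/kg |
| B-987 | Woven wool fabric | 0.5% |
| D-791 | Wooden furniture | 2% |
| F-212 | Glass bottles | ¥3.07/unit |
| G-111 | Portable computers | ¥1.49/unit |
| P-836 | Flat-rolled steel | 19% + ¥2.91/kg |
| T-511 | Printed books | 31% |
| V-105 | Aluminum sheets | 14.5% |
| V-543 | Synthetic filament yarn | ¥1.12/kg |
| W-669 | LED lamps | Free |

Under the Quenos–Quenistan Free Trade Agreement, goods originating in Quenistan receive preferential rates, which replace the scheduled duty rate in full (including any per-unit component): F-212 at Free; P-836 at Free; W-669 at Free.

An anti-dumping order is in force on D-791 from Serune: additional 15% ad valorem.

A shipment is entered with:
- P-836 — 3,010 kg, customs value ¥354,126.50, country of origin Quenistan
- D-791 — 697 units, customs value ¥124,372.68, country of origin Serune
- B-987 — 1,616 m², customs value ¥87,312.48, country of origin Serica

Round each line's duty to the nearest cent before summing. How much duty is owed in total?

¥21,579.92

Line 1 (P-836, Quenistan, 3,010 kg, ¥354,126.50):
Base rate for P-836 is 19% + ¥2.91/kg.
Origin Quenistan qualifies under the Quenos–Quenistan agreement and P-836 is covered: preferential rate Free applies instead.
Duty = ¥354,126.50 × 0% = ¥0.00.
Line 2 (D-791, Serune, 697 units, ¥124,372.68):
Base rate for D-791 is 2%.
Additional duty on D-791 from Serune: +15%. Applied ad valorem rate: 2% + 15% = 17%.
Duty = ¥124,372.68 × 17% = ¥21,143.36.
Line 3 (B-987, Serica, 1,616 m², ¥87,312.48):
Base rate for B-987 is 0.5%.
Duty = ¥87,312.48 × 0.5% = ¥436.56.
Total = ¥0.00 + ¥21,143.36 + ¥436.56 = ¥21,579.92.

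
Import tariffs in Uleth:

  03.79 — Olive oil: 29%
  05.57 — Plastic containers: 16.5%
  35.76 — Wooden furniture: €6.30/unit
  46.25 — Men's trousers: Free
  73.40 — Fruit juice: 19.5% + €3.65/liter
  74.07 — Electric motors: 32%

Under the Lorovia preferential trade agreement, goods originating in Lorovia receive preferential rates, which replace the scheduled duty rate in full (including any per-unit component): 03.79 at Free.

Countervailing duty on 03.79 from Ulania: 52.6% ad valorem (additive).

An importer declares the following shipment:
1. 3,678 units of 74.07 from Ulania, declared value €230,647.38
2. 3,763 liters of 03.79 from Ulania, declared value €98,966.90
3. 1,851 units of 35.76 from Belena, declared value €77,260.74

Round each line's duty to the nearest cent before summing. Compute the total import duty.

€166,225.45

Line 1 (74.07, Ulania, 3,678 units, €230,647.38):
Base rate for 74.07 is 32%.
Duty = €230,647.38 × 32% = €73,807.16.
Line 2 (03.79, Ulania, 3,763 liters, €98,966.90):
Base rate for 03.79 is 29%.
03.79 has an FTA preferential rate, but origin Ulania is not Lorovia; base rate stands.
Additional duty on 03.79 from Ulania: +52.6%. Applied ad valorem rate: 29% + 52.6% = 81.6%.
Duty = €98,966.90 × 81.6% = €80,756.99.
Line 3 (35.76, Belena, 1,851 units, €77,260.74):
Base rate for 35.76 is €6.30/unit.
Duty = 1,851 × €6.30 = €11,661.30.
Total = €73,807.16 + €80,756.99 + €11,661.30 = €166,225.45.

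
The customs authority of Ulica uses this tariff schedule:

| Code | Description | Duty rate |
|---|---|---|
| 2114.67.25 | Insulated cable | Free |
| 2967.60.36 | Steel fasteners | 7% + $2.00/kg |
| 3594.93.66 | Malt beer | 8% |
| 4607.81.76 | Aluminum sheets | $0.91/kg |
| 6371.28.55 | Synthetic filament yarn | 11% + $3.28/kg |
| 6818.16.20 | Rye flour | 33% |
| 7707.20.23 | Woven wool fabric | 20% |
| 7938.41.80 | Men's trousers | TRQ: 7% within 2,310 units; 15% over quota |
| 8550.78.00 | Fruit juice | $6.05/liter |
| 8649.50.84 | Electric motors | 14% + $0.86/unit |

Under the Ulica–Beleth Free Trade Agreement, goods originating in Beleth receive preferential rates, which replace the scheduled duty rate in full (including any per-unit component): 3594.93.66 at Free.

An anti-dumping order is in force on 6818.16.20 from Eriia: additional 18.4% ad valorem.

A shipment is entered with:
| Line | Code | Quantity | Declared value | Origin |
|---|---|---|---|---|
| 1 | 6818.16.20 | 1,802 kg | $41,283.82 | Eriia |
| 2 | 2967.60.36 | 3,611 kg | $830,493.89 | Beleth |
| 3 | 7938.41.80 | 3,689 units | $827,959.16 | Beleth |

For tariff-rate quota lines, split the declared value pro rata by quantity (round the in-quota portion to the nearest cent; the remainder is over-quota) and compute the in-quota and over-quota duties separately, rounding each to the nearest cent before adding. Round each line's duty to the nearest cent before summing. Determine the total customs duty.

$169,293.81

Line 1 (6818.16.20, Eriia, 1,802 kg, $41,283.82):
Base rate for 6818.16.20 is 33%.
Additional duty on 6818.16.20 from Eriia: +18.4%. Applied ad valorem rate: 33% + 18.4% = 51.4%.
Duty = $41,283.82 × 51.4% = $21,219.88.
Line 2 (2967.60.36, Beleth, 3,611 kg, $830,493.89):
Base rate for 2967.60.36 is 7% + $2.00/kg.
Origin Beleth is the FTA partner but 2967.60.36 is not on the preference list; base rate stands.
Duty = $830,493.89 × 7% + 3,611 × $2.00 = $65,356.57.
Line 3 (7938.41.80, Beleth, 3,689 units, $827,959.16):
Code 7938.41.80 is under a tariff-rate quota (threshold 2,310 units). In-quota: 2,310 units at 7%; over-quota: 1,379 units at 15%.
Pro-rata value split: in-quota = $827,959.16 × 2,310/3,689 = $518,456.40; over-quota = $827,959.16 − $518,456.40 = $309,502.76.
In-quota duty = $518,456.40 × 7% = $36,291.95. Over-quota duty = $309,502.76 × 15% = $46,425.41.
Line duty = $36,291.95 + $46,425.41 = $82,717.36.
Total = $21,219.88 + $65,356.57 + $82,717.36 = $169,293.81.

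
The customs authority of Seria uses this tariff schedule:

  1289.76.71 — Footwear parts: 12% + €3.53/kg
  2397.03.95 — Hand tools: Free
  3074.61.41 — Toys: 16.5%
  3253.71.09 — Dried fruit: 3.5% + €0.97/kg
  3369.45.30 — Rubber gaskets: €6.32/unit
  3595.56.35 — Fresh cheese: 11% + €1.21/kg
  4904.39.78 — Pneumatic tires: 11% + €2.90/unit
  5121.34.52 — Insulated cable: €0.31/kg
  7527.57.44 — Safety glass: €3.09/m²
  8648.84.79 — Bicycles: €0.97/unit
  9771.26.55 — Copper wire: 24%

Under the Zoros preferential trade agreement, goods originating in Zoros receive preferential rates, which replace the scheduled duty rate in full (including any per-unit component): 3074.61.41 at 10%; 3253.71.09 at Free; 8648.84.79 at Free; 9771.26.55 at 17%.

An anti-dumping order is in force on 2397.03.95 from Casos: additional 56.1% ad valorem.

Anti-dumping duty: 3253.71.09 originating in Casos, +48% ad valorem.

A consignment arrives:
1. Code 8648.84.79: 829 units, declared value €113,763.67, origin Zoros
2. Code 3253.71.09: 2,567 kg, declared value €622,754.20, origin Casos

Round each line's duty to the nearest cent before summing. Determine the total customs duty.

Line 1 (8648.84.79, Zoros, 829 units, €113,763.67):
Base rate for 8648.84.79 is €0.97/unit.
Origin Zoros qualifies under the Seria–Zoros agreement and 8648.84.79 is covered: preferential rate Free applies instead.
Duty = €113,763.67 × 0% = €0.00.
Line 2 (3253.71.09, Casos, 2,567 kg, €622,754.20):
Base rate for 3253.71.09 is 3.5% + €0.97/kg.
3253.71.09 has an FTA preferential rate, but origin Casos is not Zoros; base rate stands.
Additional duty on 3253.71.09 from Casos: +48%. Applied ad valorem rate: 3.5% + 48% = 51.5%.
Duty = €622,754.20 × 51.5% + 2,567 × €0.97 = €323,208.40.
Total = €0.00 + €323,208.40 = €323,208.40.

€323,208.40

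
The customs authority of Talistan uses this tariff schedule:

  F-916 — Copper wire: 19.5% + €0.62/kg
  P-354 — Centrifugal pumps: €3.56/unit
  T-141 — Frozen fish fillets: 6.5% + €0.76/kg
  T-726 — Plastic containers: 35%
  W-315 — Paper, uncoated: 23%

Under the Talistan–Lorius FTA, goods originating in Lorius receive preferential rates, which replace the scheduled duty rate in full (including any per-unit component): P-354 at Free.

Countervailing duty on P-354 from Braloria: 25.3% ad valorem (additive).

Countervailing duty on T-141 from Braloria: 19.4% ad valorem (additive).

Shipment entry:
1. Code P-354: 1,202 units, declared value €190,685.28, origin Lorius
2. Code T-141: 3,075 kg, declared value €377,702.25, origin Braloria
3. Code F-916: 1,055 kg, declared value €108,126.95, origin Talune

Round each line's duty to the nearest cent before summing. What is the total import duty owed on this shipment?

Line 1 (P-354, Lorius, 1,202 units, €190,685.28):
Base rate for P-354 is €3.56/unit.
Origin Lorius qualifies under the Talistan–Lorius agreement and P-354 is covered: preferential rate Free applies instead.
The additional-duty order on P-354 targets Braloria, not Lorius; it does not apply.
Duty = €190,685.28 × 0% = €0.00.
Line 2 (T-141, Braloria, 3,075 kg, €377,702.25):
Base rate for T-141 is 6.5% + €0.76/kg.
Additional duty on T-141 from Braloria: +19.4%. Applied ad valorem rate: 6.5% + 19.4% = 25.9%.
Duty = €377,702.25 × 25.9% + 3,075 × €0.76 = €100,161.88.
Line 3 (F-916, Talune, 1,055 kg, €108,126.95):
Base rate for F-916 is 19.5% + €0.62/kg.
Duty = €108,126.95 × 19.5% + 1,055 × €0.62 = €21,738.86.
Total = €0.00 + €100,161.88 + €21,738.86 = €121,900.74.

€121,900.74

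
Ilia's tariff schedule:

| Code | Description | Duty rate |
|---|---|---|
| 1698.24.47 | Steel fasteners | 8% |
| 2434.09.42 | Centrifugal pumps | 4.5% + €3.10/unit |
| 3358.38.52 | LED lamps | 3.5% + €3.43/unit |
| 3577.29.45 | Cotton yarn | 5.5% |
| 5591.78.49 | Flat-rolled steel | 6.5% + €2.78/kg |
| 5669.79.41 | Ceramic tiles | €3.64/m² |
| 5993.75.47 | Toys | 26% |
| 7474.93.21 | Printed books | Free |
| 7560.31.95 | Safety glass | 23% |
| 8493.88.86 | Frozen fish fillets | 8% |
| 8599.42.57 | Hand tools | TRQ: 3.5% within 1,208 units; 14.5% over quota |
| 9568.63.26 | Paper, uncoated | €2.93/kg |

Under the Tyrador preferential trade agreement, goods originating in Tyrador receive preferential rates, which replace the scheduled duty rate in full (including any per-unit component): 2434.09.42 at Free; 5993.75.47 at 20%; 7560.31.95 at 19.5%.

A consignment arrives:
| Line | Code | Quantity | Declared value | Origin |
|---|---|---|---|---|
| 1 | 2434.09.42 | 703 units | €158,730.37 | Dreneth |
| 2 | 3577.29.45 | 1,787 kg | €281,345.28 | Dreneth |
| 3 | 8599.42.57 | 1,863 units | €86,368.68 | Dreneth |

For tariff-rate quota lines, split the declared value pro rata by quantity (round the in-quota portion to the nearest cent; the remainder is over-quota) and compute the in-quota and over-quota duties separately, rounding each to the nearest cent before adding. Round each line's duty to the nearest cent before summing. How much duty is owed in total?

€31,159.30

Line 1 (2434.09.42, Dreneth, 703 units, €158,730.37):
Base rate for 2434.09.42 is 4.5% + €3.10/unit.
2434.09.42 has an FTA preferential rate, but origin Dreneth is not Tyrador; base rate stands.
Duty = €158,730.37 × 4.5% + 703 × €3.10 = €9,322.17.
Line 2 (3577.29.45, Dreneth, 1,787 kg, €281,345.28):
Base rate for 3577.29.45 is 5.5%.
Duty = €281,345.28 × 5.5% = €15,473.99.
Line 3 (8599.42.57, Dreneth, 1,863 units, €86,368.68):
Code 8599.42.57 is under a tariff-rate quota (threshold 1,208 units). In-quota: 1,208 units at 3.5%; over-quota: 655 units at 14.5%.
Pro-rata value split: in-quota = €86,368.68 × 1,208/1,863 = €56,002.88; over-quota = €86,368.68 − €56,002.88 = €30,365.80.
In-quota duty = €56,002.88 × 3.5% = €1,960.10. Over-quota duty = €30,365.80 × 14.5% = €4,403.04.
Line duty = €1,960.10 + €4,403.04 = €6,363.14.
Total = €9,322.17 + €15,473.99 + €6,363.14 = €31,159.30.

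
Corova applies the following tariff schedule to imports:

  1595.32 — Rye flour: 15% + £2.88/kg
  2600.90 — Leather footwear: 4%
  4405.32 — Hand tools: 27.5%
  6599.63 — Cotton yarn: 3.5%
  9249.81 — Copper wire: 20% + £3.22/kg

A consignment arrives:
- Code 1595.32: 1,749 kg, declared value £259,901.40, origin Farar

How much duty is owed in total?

£44,022.33

Line 1 (1595.32, Farar, 1,749 kg, £259,901.40):
Base rate for 1595.32 is 15% + £2.88/kg.
Duty = £259,901.40 × 15% + 1,749 × £2.88 = £44,022.33.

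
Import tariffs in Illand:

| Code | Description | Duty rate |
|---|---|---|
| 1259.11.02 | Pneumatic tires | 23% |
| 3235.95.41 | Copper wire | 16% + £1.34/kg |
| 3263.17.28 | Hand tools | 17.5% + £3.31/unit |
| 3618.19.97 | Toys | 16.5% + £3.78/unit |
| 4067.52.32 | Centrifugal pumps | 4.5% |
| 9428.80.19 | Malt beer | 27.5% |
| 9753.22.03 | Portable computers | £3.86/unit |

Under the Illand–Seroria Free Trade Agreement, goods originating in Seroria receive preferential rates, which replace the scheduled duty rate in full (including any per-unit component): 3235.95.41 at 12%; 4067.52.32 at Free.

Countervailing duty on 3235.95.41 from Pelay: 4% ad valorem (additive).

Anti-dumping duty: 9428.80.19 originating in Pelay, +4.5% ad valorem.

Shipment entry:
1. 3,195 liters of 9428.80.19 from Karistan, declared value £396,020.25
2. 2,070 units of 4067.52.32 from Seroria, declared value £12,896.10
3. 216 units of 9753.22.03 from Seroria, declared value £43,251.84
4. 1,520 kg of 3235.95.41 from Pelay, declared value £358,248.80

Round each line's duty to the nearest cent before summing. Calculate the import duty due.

£183,425.89

Line 1 (9428.80.19, Karistan, 3,195 liters, £396,020.25):
Base rate for 9428.80.19 is 27.5%.
The additional-duty order on 9428.80.19 targets Pelay, not Karistan; it does not apply.
Duty = £396,020.25 × 27.5% = £108,905.57.
Line 2 (4067.52.32, Seroria, 2,070 units, £12,896.10):
Base rate for 4067.52.32 is 4.5%.
Origin Seroria qualifies under the Illand–Seroria agreement and 4067.52.32 is covered: preferential rate Free applies instead.
Duty = £12,896.10 × 0% = £0.00.
Line 3 (9753.22.03, Seroria, 216 units, £43,251.84):
Base rate for 9753.22.03 is £3.86/unit.
Origin Seroria is the FTA partner but 9753.22.03 is not on the preference list; base rate stands.
Duty = 216 × £3.86 = £833.76.
Line 4 (3235.95.41, Pelay, 1,520 kg, £358,248.80):
Base rate for 3235.95.41 is 16% + £1.34/kg.
3235.95.41 has an FTA preferential rate, but origin Pelay is not Seroria; base rate stands.
Additional duty on 3235.95.41 from Pelay: +4%. Applied ad valorem rate: 16% + 4% = 20%.
Duty = £358,248.80 × 20% + 1,520 × £1.34 = £73,686.56.
Total = £108,905.57 + £0.00 + £833.76 + £73,686.56 = £183,425.89.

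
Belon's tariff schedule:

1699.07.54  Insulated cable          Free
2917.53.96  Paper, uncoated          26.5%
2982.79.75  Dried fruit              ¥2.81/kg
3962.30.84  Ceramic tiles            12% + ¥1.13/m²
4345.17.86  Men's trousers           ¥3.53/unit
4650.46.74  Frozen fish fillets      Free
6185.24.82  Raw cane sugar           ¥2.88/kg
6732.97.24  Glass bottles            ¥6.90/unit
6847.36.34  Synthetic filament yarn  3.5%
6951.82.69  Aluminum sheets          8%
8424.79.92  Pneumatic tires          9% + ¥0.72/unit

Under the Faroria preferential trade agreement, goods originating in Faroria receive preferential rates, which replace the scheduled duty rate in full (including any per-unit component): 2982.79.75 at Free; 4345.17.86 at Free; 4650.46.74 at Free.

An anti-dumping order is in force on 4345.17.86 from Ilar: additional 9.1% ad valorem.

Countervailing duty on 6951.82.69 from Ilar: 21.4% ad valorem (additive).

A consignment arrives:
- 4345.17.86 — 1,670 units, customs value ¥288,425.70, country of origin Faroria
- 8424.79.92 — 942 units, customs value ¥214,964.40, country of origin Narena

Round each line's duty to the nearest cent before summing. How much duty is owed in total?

Line 1 (4345.17.86, Faroria, 1,670 units, ¥288,425.70):
Base rate for 4345.17.86 is ¥3.53/unit.
Origin Faroria qualifies under the Belon–Faroria agreement and 4345.17.86 is covered: preferential rate Free applies instead.
The additional-duty order on 4345.17.86 targets Ilar, not Faroria; it does not apply.
Duty = ¥288,425.70 × 0% = ¥0.00.
Line 2 (8424.79.92, Narena, 942 units, ¥214,964.40):
Base rate for 8424.79.92 is 9% + ¥0.72/unit.
Duty = ¥214,964.40 × 9% + 942 × ¥0.72 = ¥20,025.04.
Total = ¥0.00 + ¥20,025.04 = ¥20,025.04.

¥20,025.04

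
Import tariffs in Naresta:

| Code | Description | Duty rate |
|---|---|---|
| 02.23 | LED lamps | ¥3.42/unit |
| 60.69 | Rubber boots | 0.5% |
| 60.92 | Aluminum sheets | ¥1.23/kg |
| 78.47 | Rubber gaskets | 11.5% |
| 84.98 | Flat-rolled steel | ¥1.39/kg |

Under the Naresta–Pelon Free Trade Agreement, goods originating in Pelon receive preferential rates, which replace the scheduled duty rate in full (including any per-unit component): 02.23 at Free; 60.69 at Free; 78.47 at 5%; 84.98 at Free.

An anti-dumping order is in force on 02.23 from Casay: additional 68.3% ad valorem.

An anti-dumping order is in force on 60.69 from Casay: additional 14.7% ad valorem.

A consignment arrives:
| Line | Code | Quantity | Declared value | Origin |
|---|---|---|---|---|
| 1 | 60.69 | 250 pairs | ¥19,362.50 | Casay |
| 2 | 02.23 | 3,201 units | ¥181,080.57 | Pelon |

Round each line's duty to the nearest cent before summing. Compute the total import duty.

Line 1 (60.69, Casay, 250 pairs, ¥19,362.50):
Base rate for 60.69 is 0.5%.
60.69 has an FTA preferential rate, but origin Casay is not Pelon; base rate stands.
Additional duty on 60.69 from Casay: +14.7%. Applied ad valorem rate: 0.5% + 14.7% = 15.2%.
Duty = ¥19,362.50 × 15.2% = ¥2,943.10.
Line 2 (02.23, Pelon, 3,201 units, ¥181,080.57):
Base rate for 02.23 is ¥3.42/unit.
Origin Pelon qualifies under the Naresta–Pelon agreement and 02.23 is covered: preferential rate Free applies instead.
The additional-duty order on 02.23 targets Casay, not Pelon; it does not apply.
Duty = ¥181,080.57 × 0% = ¥0.00.
Total = ¥2,943.10 + ¥0.00 = ¥2,943.10.

¥2,943.10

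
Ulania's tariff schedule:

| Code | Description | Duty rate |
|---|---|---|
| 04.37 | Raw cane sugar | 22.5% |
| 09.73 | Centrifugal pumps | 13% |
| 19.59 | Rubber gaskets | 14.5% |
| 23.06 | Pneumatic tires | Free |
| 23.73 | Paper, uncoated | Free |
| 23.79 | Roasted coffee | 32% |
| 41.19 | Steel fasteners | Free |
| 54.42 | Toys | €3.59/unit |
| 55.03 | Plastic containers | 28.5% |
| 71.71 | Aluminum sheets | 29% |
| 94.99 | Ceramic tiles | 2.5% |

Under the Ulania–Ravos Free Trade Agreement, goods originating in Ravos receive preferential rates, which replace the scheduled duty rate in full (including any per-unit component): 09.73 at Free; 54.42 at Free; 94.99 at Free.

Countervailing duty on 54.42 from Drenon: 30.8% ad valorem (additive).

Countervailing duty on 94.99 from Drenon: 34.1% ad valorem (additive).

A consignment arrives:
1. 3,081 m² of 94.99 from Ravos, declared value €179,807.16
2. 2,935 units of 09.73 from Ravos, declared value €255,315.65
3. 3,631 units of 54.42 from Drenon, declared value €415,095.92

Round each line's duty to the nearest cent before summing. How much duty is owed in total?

Line 1 (94.99, Ravos, 3,081 m², €179,807.16):
Base rate for 94.99 is 2.5%.
Origin Ravos qualifies under the Ulania–Ravos agreement and 94.99 is covered: preferential rate Free applies instead.
The additional-duty order on 94.99 targets Drenon, not Ravos; it does not apply.
Duty = €179,807.16 × 0% = €0.00.
Line 2 (09.73, Ravos, 2,935 units, €255,315.65):
Base rate for 09.73 is 13%.
Origin Ravos qualifies under the Ulania–Ravos agreement and 09.73 is covered: preferential rate Free applies instead.
Duty = €255,315.65 × 0% = €0.00.
Line 3 (54.42, Drenon, 3,631 units, €415,095.92):
Base rate for 54.42 is €3.59/unit.
54.42 has an FTA preferential rate, but origin Drenon is not Ravos; base rate stands.
Additional duty on 54.42 from Drenon: +30.8% ad valorem. Applied ad valorem rate = 30.8%.
Duty = €415,095.92 × 30.8% + 3,631 × €3.59 = €140,884.83.
Total = €0.00 + €0.00 + €140,884.83 = €140,884.83.

€140,884.83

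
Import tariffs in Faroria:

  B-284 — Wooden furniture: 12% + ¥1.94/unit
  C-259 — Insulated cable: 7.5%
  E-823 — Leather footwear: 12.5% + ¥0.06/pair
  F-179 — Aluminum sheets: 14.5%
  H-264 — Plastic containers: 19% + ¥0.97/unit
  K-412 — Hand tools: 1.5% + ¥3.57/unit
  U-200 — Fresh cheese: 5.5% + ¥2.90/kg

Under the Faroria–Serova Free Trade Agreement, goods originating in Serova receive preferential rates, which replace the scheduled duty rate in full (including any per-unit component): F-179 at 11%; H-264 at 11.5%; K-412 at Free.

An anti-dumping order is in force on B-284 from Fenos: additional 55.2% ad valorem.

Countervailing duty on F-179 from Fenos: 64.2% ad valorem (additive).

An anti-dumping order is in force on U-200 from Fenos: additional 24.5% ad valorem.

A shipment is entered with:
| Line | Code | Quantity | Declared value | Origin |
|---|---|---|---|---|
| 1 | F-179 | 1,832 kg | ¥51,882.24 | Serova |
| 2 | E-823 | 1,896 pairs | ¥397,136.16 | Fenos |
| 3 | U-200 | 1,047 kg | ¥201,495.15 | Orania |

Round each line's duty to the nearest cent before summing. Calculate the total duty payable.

¥69,581.36

Line 1 (F-179, Serova, 1,832 kg, ¥51,882.24):
Base rate for F-179 is 14.5%.
Origin Serova qualifies under the Faroria–Serova agreement and F-179 is covered: preferential rate 11% applies instead.
The additional-duty order on F-179 targets Fenos, not Serova; it does not apply.
Duty = ¥51,882.24 × 11% = ¥5,707.05.
Line 2 (E-823, Fenos, 1,896 pairs, ¥397,136.16):
Base rate for E-823 is 12.5% + ¥0.06/pair.
Duty = ¥397,136.16 × 12.5% + 1,896 × ¥0.06 = ¥49,755.78.
Line 3 (U-200, Orania, 1,047 kg, ¥201,495.15):
Base rate for U-200 is 5.5% + ¥2.90/kg.
The additional-duty order on U-200 targets Fenos, not Orania; it does not apply.
Duty = ¥201,495.15 × 5.5% + 1,047 × ¥2.90 = ¥14,118.53.
Total = ¥5,707.05 + ¥49,755.78 + ¥14,118.53 = ¥69,581.36.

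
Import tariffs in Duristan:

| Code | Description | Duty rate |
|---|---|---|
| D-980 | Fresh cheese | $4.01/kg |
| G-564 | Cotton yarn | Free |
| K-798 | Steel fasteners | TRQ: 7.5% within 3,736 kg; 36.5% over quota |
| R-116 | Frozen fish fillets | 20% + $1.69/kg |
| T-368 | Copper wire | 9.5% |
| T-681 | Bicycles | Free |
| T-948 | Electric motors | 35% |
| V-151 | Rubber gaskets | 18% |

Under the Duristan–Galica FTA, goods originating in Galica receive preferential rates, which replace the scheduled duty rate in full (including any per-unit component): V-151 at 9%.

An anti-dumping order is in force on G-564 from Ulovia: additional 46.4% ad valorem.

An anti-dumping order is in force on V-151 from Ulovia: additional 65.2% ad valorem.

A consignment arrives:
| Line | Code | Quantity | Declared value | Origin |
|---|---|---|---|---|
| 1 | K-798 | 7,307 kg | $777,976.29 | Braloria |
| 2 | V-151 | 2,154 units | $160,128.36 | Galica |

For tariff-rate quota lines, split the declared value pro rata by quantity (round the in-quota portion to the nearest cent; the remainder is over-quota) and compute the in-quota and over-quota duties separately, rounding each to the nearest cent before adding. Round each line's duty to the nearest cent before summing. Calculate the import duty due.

Line 1 (K-798, Braloria, 7,307 kg, $777,976.29):
Code K-798 is under a tariff-rate quota (threshold 3,736 kg). In-quota: 3,736 kg at 7.5%; over-quota: 3,571 kg at 36.5%.
Pro-rata value split: in-quota = $777,976.29 × 3,736/7,307 = $397,771.92; over-quota = $777,976.29 − $397,771.92 = $380,204.37.
In-quota duty = $397,771.92 × 7.5% = $29,832.89. Over-quota duty = $380,204.37 × 36.5% = $138,774.60.
Line duty = $29,832.89 + $138,774.60 = $168,607.49.
Line 2 (V-151, Galica, 2,154 units, $160,128.36):
Base rate for V-151 is 18%.
Origin Galica qualifies under the Duristan–Galica agreement and V-151 is covered: preferential rate 9% applies instead.
The additional-duty order on V-151 targets Ulovia, not Galica; it does not apply.
Duty = $160,128.36 × 9% = $14,411.55.
Total = $168,607.49 + $14,411.55 = $183,019.04.

$183,019.04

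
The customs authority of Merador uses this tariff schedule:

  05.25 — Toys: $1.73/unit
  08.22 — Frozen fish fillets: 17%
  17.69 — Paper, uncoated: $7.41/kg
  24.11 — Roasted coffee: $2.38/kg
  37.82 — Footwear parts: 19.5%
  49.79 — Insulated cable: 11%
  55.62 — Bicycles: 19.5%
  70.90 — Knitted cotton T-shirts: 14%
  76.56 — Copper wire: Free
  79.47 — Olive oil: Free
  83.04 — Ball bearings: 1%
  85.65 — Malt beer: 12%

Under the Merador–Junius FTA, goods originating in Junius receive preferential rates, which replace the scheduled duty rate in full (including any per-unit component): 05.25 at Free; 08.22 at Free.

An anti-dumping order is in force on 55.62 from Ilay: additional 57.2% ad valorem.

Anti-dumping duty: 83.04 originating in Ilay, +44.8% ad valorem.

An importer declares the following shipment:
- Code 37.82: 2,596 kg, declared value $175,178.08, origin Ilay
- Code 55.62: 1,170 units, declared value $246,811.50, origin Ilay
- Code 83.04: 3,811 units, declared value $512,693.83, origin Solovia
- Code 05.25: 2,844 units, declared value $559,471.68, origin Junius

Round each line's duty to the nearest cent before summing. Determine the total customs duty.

Line 1 (37.82, Ilay, 2,596 kg, $175,178.08):
Base rate for 37.82 is 19.5%.
Duty = $175,178.08 × 19.5% = $34,159.73.
Line 2 (55.62, Ilay, 1,170 units, $246,811.50):
Base rate for 55.62 is 19.5%.
Additional duty on 55.62 from Ilay: +57.2%. Applied ad valorem rate: 19.5% + 57.2% = 76.7%.
Duty = $246,811.50 × 76.7% = $189,304.42.
Line 3 (83.04, Solovia, 3,811 units, $512,693.83):
Base rate for 83.04 is 1%.
The additional-duty order on 83.04 targets Ilay, not Solovia; it does not apply.
Duty = $512,693.83 × 1% = $5,126.94.
Line 4 (05.25, Junius, 2,844 units, $559,471.68):
Base rate for 05.25 is $1.73/unit.
Origin Junius qualifies under the Merador–Junius agreement and 05.25 is covered: preferential rate Free applies instead.
Duty = $559,471.68 × 0% = $0.00.
Total = $34,159.73 + $189,304.42 + $5,126.94 + $0.00 = $228,591.09.

$228,591.09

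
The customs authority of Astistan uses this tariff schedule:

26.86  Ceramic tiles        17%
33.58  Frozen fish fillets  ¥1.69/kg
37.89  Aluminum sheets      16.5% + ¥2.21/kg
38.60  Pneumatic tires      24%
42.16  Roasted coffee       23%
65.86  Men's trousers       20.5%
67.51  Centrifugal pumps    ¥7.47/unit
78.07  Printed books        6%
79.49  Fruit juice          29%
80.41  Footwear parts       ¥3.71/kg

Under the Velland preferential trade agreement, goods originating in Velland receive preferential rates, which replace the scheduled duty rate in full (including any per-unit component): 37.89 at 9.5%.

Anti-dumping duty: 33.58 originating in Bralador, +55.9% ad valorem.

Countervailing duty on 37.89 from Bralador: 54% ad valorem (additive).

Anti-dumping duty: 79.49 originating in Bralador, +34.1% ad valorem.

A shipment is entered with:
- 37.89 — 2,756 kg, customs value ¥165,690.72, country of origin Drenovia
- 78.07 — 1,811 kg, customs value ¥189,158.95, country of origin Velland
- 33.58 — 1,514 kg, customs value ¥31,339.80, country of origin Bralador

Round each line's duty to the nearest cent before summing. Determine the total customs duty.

Line 1 (37.89, Drenovia, 2,756 kg, ¥165,690.72):
Base rate for 37.89 is 16.5% + ¥2.21/kg.
37.89 has an FTA preferential rate, but origin Drenovia is not Velland; base rate stands.
The additional-duty order on 37.89 targets Bralador, not Drenovia; it does not apply.
Duty = ¥165,690.72 × 16.5% + 2,756 × ¥2.21 = ¥33,429.73.
Line 2 (78.07, Velland, 1,811 kg, ¥189,158.95):
Base rate for 78.07 is 6%.
Origin Velland is the FTA partner but 78.07 is not on the preference list; base rate stands.
Duty = ¥189,158.95 × 6% = ¥11,349.54.
Line 3 (33.58, Bralador, 1,514 kg, ¥31,339.80):
Base rate for 33.58 is ¥1.69/kg.
Additional duty on 33.58 from Bralador: +55.9% ad valorem. Applied ad valorem rate = 55.9%.
Duty = ¥31,339.80 × 55.9% + 1,514 × ¥1.69 = ¥20,077.61.
Total = ¥33,429.73 + ¥11,349.54 + ¥20,077.61 = ¥64,856.88.

¥64,856.88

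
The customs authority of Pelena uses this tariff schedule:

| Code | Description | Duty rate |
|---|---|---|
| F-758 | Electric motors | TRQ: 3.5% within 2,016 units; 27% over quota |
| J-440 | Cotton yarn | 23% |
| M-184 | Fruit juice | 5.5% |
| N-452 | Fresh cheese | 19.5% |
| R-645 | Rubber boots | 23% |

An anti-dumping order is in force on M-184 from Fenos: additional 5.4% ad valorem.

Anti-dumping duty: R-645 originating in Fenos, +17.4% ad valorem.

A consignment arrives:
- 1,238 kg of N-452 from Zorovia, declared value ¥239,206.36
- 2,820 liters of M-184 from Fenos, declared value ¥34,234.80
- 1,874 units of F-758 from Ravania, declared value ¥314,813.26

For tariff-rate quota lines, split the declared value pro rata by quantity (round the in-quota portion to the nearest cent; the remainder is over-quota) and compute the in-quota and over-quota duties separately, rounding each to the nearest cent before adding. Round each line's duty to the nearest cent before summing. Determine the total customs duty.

Line 1 (N-452, Zorovia, 1,238 kg, ¥239,206.36):
Base rate for N-452 is 19.5%.
Duty = ¥239,206.36 × 19.5% = ¥46,645.24.
Line 2 (M-184, Fenos, 2,820 liters, ¥34,234.80):
Base rate for M-184 is 5.5%.
Additional duty on M-184 from Fenos: +5.4%. Applied ad valorem rate: 5.5% + 5.4% = 10.9%.
Duty = ¥34,234.80 × 10.9% = ¥3,731.59.
Line 3 (F-758, Ravania, 1,874 units, ¥314,813.26):
Code F-758 is under a tariff-rate quota (threshold 2,016 units). Quantity 1,874 units is within the quota, so the in-quota rate 3.5% applies to the full value.
Duty = ¥314,813.26 × 3.5% = ¥11,018.46.
Total = ¥46,645.24 + ¥3,731.59 + ¥11,018.46 = ¥61,395.29.

¥61,395.29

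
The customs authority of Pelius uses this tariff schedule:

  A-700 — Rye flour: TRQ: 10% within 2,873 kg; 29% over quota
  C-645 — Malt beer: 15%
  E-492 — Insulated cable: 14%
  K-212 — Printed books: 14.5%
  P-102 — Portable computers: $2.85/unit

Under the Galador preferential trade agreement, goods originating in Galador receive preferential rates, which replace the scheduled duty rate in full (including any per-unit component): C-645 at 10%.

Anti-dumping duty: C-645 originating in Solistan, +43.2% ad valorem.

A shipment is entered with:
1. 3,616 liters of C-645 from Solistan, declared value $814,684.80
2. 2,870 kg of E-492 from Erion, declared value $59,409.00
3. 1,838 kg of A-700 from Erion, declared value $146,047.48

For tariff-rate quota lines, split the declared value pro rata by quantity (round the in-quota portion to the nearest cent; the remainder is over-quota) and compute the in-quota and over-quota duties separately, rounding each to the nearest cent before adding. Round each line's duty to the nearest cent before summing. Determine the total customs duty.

$497,068.56

Line 1 (C-645, Solistan, 3,616 liters, $814,684.80):
Base rate for C-645 is 15%.
C-645 has an FTA preferential rate, but origin Solistan is not Galador; base rate stands.
Additional duty on C-645 from Solistan: +43.2%. Applied ad valorem rate: 15% + 43.2% = 58.2%.
Duty = $814,684.80 × 58.2% = $474,146.55.
Line 2 (E-492, Erion, 2,870 kg, $59,409.00):
Base rate for E-492 is 14%.
Duty = $59,409.00 × 14% = $8,317.26.
Line 3 (A-700, Erion, 1,838 kg, $146,047.48):
Code A-700 is under a tariff-rate quota (threshold 2,873 kg). Quantity 1,838 kg is within the quota, so the in-quota rate 10% applies to the full value.
Duty = $146,047.48 × 10% = $14,604.75.
Total = $474,146.55 + $8,317.26 + $14,604.75 = $497,068.56.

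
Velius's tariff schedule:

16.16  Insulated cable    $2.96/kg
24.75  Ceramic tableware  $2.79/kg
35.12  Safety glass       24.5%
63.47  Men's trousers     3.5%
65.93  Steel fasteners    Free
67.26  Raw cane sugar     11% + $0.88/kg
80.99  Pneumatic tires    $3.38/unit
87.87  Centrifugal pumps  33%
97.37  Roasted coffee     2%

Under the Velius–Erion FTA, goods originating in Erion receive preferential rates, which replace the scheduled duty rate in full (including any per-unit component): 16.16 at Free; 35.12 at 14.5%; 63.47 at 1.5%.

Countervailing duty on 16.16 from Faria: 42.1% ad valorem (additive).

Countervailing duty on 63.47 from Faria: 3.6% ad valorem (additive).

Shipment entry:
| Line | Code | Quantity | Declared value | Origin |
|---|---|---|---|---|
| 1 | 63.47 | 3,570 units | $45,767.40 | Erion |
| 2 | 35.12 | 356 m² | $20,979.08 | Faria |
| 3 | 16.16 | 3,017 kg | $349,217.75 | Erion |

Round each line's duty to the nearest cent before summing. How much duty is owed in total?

Line 1 (63.47, Erion, 3,570 units, $45,767.40):
Base rate for 63.47 is 3.5%.
Origin Erion qualifies under the Velius–Erion agreement and 63.47 is covered: preferential rate 1.5% applies instead.
The additional-duty order on 63.47 targets Faria, not Erion; it does not apply.
Duty = $45,767.40 × 1.5% = $686.51.
Line 2 (35.12, Faria, 356 m², $20,979.08):
Base rate for 35.12 is 24.5%.
35.12 has an FTA preferential rate, but origin Faria is not Erion; base rate stands.
Duty = $20,979.08 × 24.5% = $5,139.87.
Line 3 (16.16, Erion, 3,017 kg, $349,217.75):
Base rate for 16.16 is $2.96/kg.
Origin Erion qualifies under the Velius–Erion agreement and 16.16 is covered: preferential rate Free applies instead.
The additional-duty order on 16.16 targets Faria, not Erion; it does not apply.
Duty = $349,217.75 × 0% = $0.00.
Total = $686.51 + $5,139.87 + $0.00 = $5,826.38.

$5,826.38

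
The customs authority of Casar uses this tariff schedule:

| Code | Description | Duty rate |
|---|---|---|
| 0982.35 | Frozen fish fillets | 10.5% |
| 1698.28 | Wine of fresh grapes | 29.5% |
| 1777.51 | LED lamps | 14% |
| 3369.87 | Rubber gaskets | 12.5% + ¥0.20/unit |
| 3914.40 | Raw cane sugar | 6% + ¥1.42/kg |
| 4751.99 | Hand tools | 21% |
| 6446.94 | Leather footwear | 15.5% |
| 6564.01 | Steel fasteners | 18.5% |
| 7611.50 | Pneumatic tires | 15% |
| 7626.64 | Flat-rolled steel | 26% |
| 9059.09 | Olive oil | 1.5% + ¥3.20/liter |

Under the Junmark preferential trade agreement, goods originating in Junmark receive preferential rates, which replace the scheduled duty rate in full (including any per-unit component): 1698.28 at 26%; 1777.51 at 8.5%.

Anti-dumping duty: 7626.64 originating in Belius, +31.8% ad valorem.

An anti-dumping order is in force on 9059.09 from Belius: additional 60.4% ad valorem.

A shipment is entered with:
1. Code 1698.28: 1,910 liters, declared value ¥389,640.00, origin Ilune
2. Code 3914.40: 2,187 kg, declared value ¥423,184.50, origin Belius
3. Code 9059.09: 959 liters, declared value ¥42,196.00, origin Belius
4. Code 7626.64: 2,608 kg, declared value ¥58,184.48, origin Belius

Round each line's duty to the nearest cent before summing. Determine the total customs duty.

¥206,259.16

Line 1 (1698.28, Ilune, 1,910 liters, ¥389,640.00):
Base rate for 1698.28 is 29.5%.
1698.28 has an FTA preferential rate, but origin Ilune is not Junmark; base rate stands.
Duty = ¥389,640.00 × 29.5% = ¥114,943.80.
Line 2 (3914.40, Belius, 2,187 kg, ¥423,184.50):
Base rate for 3914.40 is 6% + ¥1.42/kg.
Duty = ¥423,184.50 × 6% + 2,187 × ¥1.42 = ¥28,496.61.
Line 3 (9059.09, Belius, 959 liters, ¥42,196.00):
Base rate for 9059.09 is 1.5% + ¥3.20/liter.
Additional duty on 9059.09 from Belius: +60.4%. Applied ad valorem rate: 1.5% + 60.4% = 61.9%.
Duty = ¥42,196.00 × 61.9% + 959 × ¥3.20 = ¥29,188.12.
Line 4 (7626.64, Belius, 2,608 kg, ¥58,184.48):
Base rate for 7626.64 is 26%.
Additional duty on 7626.64 from Belius: +31.8%. Applied ad valorem rate: 26% + 31.8% = 57.8%.
Duty = ¥58,184.48 × 57.8% = ¥33,630.63.
Total = ¥114,943.80 + ¥28,496.61 + ¥29,188.12 + ¥33,630.63 = ¥206,259.16.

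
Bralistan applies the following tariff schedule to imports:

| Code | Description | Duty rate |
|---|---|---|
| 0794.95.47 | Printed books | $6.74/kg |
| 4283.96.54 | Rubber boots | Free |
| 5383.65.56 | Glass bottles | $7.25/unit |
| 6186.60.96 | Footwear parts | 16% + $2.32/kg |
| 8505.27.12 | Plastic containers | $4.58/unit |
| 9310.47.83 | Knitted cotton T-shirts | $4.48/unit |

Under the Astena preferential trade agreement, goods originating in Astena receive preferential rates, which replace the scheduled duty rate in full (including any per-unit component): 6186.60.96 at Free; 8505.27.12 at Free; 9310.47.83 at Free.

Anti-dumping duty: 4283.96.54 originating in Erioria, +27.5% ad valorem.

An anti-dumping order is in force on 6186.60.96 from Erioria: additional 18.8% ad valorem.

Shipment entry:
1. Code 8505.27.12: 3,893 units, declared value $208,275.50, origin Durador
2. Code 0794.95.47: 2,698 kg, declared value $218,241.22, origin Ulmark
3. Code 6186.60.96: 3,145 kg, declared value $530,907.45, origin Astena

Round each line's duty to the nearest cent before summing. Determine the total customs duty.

$36,014.46

Line 1 (8505.27.12, Durador, 3,893 units, $208,275.50):
Base rate for 8505.27.12 is $4.58/unit.
8505.27.12 has an FTA preferential rate, but origin Durador is not Astena; base rate stands.
Duty = 3,893 × $4.58 = $17,829.94.
Line 2 (0794.95.47, Ulmark, 2,698 kg, $218,241.22):
Base rate for 0794.95.47 is $6.74/kg.
Duty = 2,698 × $6.74 = $18,184.52.
Line 3 (6186.60.96, Astena, 3,145 kg, $530,907.45):
Base rate for 6186.60.96 is 16% + $2.32/kg.
Origin Astena qualifies under the Bralistan–Astena agreement and 6186.60.96 is covered: preferential rate Free applies instead.
The additional-duty order on 6186.60.96 targets Erioria, not Astena; it does not apply.
Duty = $530,907.45 × 0% = $0.00.
Total = $17,829.94 + $18,184.52 + $0.00 = $36,014.46.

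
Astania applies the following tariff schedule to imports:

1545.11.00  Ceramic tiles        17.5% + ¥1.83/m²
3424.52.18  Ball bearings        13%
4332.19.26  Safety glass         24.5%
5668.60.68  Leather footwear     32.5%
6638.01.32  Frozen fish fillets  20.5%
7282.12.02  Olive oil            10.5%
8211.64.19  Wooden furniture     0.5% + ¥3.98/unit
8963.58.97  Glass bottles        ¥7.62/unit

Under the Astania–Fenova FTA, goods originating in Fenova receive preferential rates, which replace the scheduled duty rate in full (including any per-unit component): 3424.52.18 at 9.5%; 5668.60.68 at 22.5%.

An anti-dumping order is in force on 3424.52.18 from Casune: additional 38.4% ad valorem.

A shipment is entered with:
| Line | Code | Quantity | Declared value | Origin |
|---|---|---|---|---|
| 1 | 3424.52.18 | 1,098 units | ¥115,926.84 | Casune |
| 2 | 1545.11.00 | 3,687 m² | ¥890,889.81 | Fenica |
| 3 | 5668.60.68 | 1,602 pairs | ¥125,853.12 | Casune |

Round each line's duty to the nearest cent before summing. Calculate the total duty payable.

Line 1 (3424.52.18, Casune, 1,098 units, ¥115,926.84):
Base rate for 3424.52.18 is 13%.
3424.52.18 has an FTA preferential rate, but origin Casune is not Fenova; base rate stands.
Additional duty on 3424.52.18 from Casune: +38.4%. Applied ad valorem rate: 13% + 38.4% = 51.4%.
Duty = ¥115,926.84 × 51.4% = ¥59,586.40.
Line 2 (1545.11.00, Fenica, 3,687 m², ¥890,889.81):
Base rate for 1545.11.00 is 17.5% + ¥1.83/m².
Duty = ¥890,889.81 × 17.5% + 3,687 × ¥1.83 = ¥162,652.93.
Line 3 (5668.60.68, Casune, 1,602 pairs, ¥125,853.12):
Base rate for 5668.60.68 is 32.5%.
5668.60.68 has an FTA preferential rate, but origin Casune is not Fenova; base rate stands.
Duty = ¥125,853.12 × 32.5% = ¥40,902.26.
Total = ¥59,586.40 + ¥162,652.93 + ¥40,902.26 = ¥263,141.59.

¥263,141.59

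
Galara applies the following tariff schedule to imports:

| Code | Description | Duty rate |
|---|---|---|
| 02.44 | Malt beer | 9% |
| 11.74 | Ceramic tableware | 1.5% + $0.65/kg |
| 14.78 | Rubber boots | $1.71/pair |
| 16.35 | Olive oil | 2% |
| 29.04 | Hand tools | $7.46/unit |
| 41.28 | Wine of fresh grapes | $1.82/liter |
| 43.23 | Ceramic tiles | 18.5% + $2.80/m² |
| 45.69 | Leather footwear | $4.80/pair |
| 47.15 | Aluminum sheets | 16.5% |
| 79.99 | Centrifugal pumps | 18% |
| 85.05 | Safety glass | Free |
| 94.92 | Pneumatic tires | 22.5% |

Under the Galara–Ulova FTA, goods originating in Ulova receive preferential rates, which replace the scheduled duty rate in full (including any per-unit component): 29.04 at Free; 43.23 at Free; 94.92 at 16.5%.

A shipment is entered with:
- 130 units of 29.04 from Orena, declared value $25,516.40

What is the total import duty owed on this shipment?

Line 1 (29.04, Orena, 130 units, $25,516.40):
Base rate for 29.04 is $7.46/unit.
29.04 has an FTA preferential rate, but origin Orena is not Ulova; base rate stands.
Duty = 130 × $7.46 = $969.80.

$969.80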